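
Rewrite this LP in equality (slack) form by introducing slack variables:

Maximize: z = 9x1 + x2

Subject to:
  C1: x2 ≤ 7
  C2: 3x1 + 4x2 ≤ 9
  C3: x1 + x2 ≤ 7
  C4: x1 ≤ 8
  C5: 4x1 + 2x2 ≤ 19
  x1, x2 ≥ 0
max z = 9x1 + x2

s.t.
  x2 + s1 = 7
  3x1 + 4x2 + s2 = 9
  x1 + x2 + s3 = 7
  x1 + s4 = 8
  4x1 + 2x2 + s5 = 19
  x1, x2, s1, s2, s3, s4, s5 ≥ 0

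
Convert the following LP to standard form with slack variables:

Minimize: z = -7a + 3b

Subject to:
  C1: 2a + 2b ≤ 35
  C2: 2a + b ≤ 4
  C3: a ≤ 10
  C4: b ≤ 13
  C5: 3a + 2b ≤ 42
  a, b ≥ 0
min z = -7a + 3b

s.t.
  2a + 2b + s1 = 35
  2a + b + s2 = 4
  a + s3 = 10
  b + s4 = 13
  3a + 2b + s5 = 42
  a, b, s1, s2, s3, s4, s5 ≥ 0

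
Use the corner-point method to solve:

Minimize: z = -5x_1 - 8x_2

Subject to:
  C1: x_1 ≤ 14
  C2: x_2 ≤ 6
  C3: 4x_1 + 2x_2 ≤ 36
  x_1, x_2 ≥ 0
Each vertex is the intersection of two constraint boundaries that also satisfies all remaining constraints:
  x_1 = 0 and x_2 = 0 → (0, 0)
  4x_1 + 2x_2 = 36 and x_2 = 0 → (9, 0)
  x_2 = 6 and 4x_1 + 2x_2 = 36 → (6, 6)
  x_2 = 6 and x_1 = 0 → (0, 6)

Evaluating z = -5x_1 - 8x_2 at each vertex:
  (0, 0): z = 0
  (9, 0): z = -45
  (6, 6): z = -78
  (0, 6): z = -48

The minimum is at (6, 6) with z = -78.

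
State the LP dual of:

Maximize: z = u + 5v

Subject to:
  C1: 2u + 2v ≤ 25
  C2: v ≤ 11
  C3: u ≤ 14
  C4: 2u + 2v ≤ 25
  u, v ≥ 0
Minimize: z = 25y1 + 11y2 + 14y3 + 25y4

Subject to:
  C1: -2y1 - y3 - 2y4 ≤ -1
  C2: -2y1 - y2 - 2y4 ≤ -5
  y1, y2, y3, y4 ≥ 0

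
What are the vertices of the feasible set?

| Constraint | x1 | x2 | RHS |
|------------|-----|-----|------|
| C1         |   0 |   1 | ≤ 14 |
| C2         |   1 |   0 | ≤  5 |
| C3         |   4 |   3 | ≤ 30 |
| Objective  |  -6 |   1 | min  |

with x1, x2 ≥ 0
Each vertex is the intersection of two constraint boundaries that also satisfies all remaining constraints:
  x1 = 0 and x2 = 0 → (0, 0)
  x1 = 5 and x2 = 0 → (5, 0)
  x1 = 5 and 4x1 + 3x2 = 30 → (5, 3.333)
  4x1 + 3x2 = 30 and x1 = 0 → (0, 10)

Vertices: (0, 0), (5, 0), (5, 3.333), (0, 10)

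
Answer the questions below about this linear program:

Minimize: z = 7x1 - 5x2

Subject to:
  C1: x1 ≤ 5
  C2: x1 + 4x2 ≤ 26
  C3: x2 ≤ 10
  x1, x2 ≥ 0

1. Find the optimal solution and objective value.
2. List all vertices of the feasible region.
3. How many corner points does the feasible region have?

1. x1 = 0, x2 = 6.5, z = -32.5
2. (0, 0), (5, 0), (5, 5.25), (0, 6.5)
3. 4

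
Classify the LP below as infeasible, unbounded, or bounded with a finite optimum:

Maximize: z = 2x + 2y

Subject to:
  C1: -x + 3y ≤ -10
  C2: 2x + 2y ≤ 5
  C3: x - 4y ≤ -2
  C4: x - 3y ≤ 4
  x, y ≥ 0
C4 requires x - 3y ≤ 4, while C1 (-x + 3y ≤ -10) is equivalent to x - 3y ≥ 10. Together they would need 10 ≤ x - 3y ≤ 4, which is impossible since 10 > 4. No point satisfies all constraints.

The feasible region is empty; the LP is infeasible.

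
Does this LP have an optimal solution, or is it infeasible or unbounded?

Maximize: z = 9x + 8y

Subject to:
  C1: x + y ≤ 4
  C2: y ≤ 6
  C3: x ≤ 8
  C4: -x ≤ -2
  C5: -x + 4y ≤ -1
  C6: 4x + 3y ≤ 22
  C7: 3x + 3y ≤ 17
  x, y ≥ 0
The point (4, 0) satisfies every constraint, so the LP is feasible; the constraints give x ≤ 8 and y ≤ 6, which with x, y ≥ 0 keep the feasible region inside a bounded box. A feasible, bounded LP attains a finite optimum at a vertex.

The LP has an optimal solution: (4, 0) with z = 36.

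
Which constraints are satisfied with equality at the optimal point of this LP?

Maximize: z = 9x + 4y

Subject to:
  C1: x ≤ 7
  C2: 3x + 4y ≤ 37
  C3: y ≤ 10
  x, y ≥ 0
Optimal: x = 7, y = 4
Slack at optimum:
  C1: slack = 0 (binding)
  C2: slack = 0 (binding)
  C3: slack = 6
  x ≥ 0: x = 7
  y ≥ 0: y = 4
Binding constraints: C1, C2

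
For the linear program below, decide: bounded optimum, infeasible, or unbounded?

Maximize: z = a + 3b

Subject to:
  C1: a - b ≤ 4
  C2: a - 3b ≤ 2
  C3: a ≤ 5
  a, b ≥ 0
Feasible point: (0, 0) satisfies every constraint, so the LP is feasible.
Direction d = (0, 1): for each constraint row a, a·d ≤ 0 —
  (1)(0) + (-1)(1) = -1 ≤ 0
  (1)(0) + (-3)(1) = -3 ≤ 0
  (1)(0) + (0)(1) = 0 ≤ 0
and d ≥ 0, so (0, 0) + t·d stays feasible for every t ≥ 0. Along this ray z = a + 3b changes by 3 per unit t, so z → +∞.

Unbounded — the objective can increase without bound over the feasible region.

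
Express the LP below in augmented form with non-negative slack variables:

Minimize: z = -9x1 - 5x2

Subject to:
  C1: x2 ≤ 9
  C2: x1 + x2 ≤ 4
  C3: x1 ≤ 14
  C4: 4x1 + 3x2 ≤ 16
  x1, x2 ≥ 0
min z = -9x1 - 5x2

s.t.
  x2 + s1 = 9
  x1 + x2 + s2 = 4
  x1 + s3 = 14
  4x1 + 3x2 + s4 = 16
  x1, x2, s1, s2, s3, s4 ≥ 0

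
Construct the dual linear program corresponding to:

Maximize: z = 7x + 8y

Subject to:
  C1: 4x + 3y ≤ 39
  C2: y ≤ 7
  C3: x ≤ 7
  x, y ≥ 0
Minimize: z = 39y1 + 7y2 + 7y3

Subject to:
  C1: -4y1 - y3 ≤ -7
  C2: -3y1 - y2 ≤ -8
  y1, y2, y3 ≥ 0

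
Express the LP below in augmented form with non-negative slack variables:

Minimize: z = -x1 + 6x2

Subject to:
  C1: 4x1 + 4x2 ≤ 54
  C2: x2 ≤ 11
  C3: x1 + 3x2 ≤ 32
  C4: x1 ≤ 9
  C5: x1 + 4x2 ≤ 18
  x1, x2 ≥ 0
min z = -x1 + 6x2

s.t.
  4x1 + 4x2 + s1 = 54
  x2 + s2 = 11
  x1 + 3x2 + s3 = 32
  x1 + s4 = 9
  x1 + 4x2 + s5 = 18
  x1, x2, s1, s2, s3, s4, s5 ≥ 0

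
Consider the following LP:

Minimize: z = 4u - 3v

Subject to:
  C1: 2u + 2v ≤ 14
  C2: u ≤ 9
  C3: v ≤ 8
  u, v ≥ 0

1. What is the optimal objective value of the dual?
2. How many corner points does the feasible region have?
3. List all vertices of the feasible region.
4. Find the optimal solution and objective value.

1. -21 (by strong duality, equal to the primal optimum)
2. 3
3. (0, 0), (7, 0), (0, 7)
4. u = 0, v = 7, z = -21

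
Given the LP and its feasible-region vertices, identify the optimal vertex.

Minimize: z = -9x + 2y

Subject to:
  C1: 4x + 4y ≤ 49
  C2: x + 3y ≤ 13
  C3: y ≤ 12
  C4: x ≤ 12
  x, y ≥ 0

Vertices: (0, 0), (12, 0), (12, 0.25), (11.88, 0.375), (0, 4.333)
Evaluating z = -9x + 2y at each vertex:
  (0, 0): z = 0
  (12, 0): z = -108
  (12, 0.25): z = -107.5
  (11.88, 0.375): z = -106.1
  (0, 4.333): z = 8.667

The smallest value is z = -108, attained at (12, 0).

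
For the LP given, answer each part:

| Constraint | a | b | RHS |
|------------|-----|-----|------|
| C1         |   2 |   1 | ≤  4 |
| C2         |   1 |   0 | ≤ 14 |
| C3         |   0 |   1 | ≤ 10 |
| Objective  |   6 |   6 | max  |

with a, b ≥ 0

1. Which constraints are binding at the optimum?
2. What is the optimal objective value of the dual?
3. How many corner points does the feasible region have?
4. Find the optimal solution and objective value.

1. C1, a ≥ 0
2. 24 (by strong duality, equal to the primal optimum)
3. 3
4. a = 0, b = 4, z = 24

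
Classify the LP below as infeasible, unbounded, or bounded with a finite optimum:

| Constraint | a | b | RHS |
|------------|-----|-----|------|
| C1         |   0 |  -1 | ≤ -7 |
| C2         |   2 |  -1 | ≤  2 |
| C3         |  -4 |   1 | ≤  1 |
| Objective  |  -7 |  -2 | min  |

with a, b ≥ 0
Feasible point: (2, 7) satisfies every constraint, so the LP is feasible.
Direction d = (1, 2): for each constraint row a, a·d ≤ 0 —
  (0)(1) + (-1)(2) = -2 ≤ 0
  (2)(1) + (-1)(2) = 0 ≤ 0
  (-4)(1) + (1)(2) = -2 ≤ 0
and d ≥ 0, so (2, 7) + t·d stays feasible for every t ≥ 0. Along this ray z = -7a - 2b changes by -11 per unit t, so z → −∞.

The LP is unbounded; z can be made arbitrarily small.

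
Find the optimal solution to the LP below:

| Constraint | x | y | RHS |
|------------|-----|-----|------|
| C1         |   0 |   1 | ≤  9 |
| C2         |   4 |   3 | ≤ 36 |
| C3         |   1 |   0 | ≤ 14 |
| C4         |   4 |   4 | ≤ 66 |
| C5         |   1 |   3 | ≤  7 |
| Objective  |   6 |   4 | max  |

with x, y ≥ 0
Each vertex is the intersection of two constraint boundaries that also satisfies all remaining constraints:
  x = 0 and y = 0 → (0, 0)
  x + 3y = 7 and y = 0 → (7, 0)
  x + 3y = 7 and x = 0 → (0, 2.333)

Evaluating z = 6x + 4y at each vertex:
  (0, 0): z = 0
  (7, 0): z = 42
  (0, 2.333): z = 9.333

The maximum is at (7, 0) with z = 42.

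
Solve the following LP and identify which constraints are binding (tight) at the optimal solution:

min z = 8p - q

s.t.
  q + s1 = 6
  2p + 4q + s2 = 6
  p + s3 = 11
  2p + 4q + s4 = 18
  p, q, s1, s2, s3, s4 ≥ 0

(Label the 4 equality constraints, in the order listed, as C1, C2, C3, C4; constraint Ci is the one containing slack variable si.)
Optimal: p = 0, q = 1.5
Slack at optimum:
  C1: slack = 4.5
  C2: slack = 0 (binding)
  C3: slack = 11
  C4: slack = 12
  p ≥ 0: p = 0 (binding)
  q ≥ 0: q = 1.5
Binding constraints: C2, p ≥ 0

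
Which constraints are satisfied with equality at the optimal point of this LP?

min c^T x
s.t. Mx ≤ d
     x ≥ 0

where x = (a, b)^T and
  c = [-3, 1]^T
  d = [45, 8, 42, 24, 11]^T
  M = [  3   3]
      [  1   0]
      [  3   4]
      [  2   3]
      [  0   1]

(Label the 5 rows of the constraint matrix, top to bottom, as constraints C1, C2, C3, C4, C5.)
Optimal: a = 8, b = 0
Binding: C2, b ≥ 0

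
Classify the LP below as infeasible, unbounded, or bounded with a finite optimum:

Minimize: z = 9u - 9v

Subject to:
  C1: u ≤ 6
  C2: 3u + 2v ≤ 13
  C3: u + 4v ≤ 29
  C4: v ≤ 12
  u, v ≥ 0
The point (0, 6.5) satisfies every constraint, so the LP is feasible; the constraints give u ≤ 6 and v ≤ 12, which with u, v ≥ 0 keep the feasible region inside a bounded box. A feasible, bounded LP attains a finite optimum at a vertex.

Evaluating z = 9u - 9v at each vertex:
  (0, 0): z = 0
  (4.333, 0): z = 39
  (0, 6.5): z = -58.5

The LP has an optimal solution: (0, 6.5) with z = -58.5.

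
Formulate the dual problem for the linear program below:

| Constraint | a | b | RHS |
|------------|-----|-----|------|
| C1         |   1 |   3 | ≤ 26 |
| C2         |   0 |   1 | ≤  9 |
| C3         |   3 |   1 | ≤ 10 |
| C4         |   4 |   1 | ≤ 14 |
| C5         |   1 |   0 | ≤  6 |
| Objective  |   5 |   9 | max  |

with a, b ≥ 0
Minimize: z = 26y1 + 9y2 + 10y3 + 14y4 + 6y5

Subject to:
  C1: -y1 - 3y3 - 4y4 - y5 ≤ -5
  C2: -3y1 - y2 - y3 - y4 ≤ -9
  y1, y2, y3, y4, y5 ≥ 0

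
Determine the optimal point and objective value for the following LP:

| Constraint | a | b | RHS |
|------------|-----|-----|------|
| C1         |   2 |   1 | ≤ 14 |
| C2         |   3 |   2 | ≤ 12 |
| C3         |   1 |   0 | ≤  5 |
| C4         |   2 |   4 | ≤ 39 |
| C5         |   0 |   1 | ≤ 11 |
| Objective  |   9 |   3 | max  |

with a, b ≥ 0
a = 4, b = 0, z = 36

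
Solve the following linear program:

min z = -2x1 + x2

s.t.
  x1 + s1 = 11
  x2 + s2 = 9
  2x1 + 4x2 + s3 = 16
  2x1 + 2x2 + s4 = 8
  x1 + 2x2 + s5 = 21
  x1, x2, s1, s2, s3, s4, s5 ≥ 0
Each vertex is the intersection of two constraint boundaries that also satisfies all remaining constraints:
  x1 = 0 and x2 = 0 → (0, 0)
  2x1 + 2x2 = 8 and x2 = 0 → (4, 0)
  2x1 + 4x2 = 16 and 2x1 + 2x2 = 8 → (0, 4)

Evaluating z = -2x1 + x2 at each vertex:
  (0, 0): z = 0
  (4, 0): z = -8
  (0, 4): z = 4

The minimum is at (4, 0) with z = -8.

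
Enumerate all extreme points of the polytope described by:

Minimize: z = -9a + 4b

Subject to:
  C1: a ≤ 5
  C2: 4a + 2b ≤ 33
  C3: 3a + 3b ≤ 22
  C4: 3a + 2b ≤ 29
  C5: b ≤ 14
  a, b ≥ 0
Each vertex is the intersection of two constraint boundaries that also satisfies all remaining constraints:
  a = 0 and b = 0 → (0, 0)
  a = 5 and b = 0 → (5, 0)
  a = 5 and 3a + 3b = 22 → (5, 2.333)
  3a + 3b = 22 and a = 0 → (0, 7.333)

Vertices: (0, 0), (5, 0), (5, 2.333), (0, 7.333)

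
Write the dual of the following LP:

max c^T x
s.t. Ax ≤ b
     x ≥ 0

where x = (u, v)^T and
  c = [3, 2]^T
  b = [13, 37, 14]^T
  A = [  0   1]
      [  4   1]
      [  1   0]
Minimize: z = 13y1 + 37y2 + 14y3

Subject to:
  C1: -4y2 - y3 ≤ -3
  C2: -y1 - y2 ≤ -2
  y1, y2, y3 ≥ 0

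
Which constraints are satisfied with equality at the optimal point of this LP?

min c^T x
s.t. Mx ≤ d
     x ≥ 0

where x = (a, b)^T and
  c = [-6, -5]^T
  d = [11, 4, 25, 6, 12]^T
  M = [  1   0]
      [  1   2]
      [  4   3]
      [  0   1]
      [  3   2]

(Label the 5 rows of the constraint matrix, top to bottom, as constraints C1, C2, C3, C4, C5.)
Optimal: a = 4, b = 0
Slack at optimum:
  C1: slack = 7
  C2: slack = 0 (binding)
  C3: slack = 9
  C4: slack = 6
  C5: slack = 0 (binding)
  a ≥ 0: a = 4
  b ≥ 0: b = 0 (binding)
Binding constraints: C2, C5, b ≥ 0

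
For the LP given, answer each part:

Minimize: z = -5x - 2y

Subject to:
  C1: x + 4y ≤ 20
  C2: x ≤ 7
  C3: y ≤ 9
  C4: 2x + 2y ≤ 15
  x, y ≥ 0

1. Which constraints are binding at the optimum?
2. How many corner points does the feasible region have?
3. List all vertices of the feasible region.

1. C2, C4
2. 5
3. (0, 0), (7, 0), (7, 0.5), (3.333, 4.167), (0, 5)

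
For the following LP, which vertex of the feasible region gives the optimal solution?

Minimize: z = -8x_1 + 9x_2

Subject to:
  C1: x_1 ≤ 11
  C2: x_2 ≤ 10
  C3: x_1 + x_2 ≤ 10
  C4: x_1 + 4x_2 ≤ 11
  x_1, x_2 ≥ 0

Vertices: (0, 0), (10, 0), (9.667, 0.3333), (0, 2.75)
(10, 0) with z = -80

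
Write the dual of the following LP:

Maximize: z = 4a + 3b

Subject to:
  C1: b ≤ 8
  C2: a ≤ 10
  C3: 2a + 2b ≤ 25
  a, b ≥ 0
Minimize: z = 8y1 + 10y2 + 25y3

Subject to:
  C1: -y2 - 2y3 ≤ -4
  C2: -y1 - 2y3 ≤ -3
  y1, y2, y3 ≥ 0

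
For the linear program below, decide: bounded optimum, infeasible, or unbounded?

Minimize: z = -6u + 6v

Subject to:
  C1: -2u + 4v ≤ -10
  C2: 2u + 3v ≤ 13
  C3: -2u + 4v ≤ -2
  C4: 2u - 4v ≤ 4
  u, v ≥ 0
C4 requires 2u - 4v ≤ 4, while C1 (-2u + 4v ≤ -10) is equivalent to 2u - 4v ≥ 10. Together they would need 10 ≤ 2u - 4v ≤ 4, which is impossible since 10 > 4. No point satisfies all constraints.

The feasible region is empty; the LP is infeasible.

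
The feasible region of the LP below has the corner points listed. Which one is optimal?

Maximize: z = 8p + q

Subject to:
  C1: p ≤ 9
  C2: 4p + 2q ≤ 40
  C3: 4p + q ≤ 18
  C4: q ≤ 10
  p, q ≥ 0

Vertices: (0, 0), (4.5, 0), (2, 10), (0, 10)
Evaluating z = 8p + q at each vertex:
  (0, 0): z = 0
  (4.5, 0): z = 36
  (2, 10): z = 26
  (0, 10): z = 10

The largest value is z = 36, attained at (4.5, 0).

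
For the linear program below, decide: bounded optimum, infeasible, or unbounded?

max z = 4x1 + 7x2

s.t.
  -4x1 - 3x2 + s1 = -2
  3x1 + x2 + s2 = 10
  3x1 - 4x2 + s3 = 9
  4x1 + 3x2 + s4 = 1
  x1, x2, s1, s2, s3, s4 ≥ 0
The row 4x1 + 3x2 + s4 = 1 with s4 ≥ 0 requires 4x1 + 3x2 ≤ 1, while the row -4x1 - 3x2 + s1 = -2 with s1 ≥ 0 is equivalent to 4x1 + 3x2 ≥ 2. Together they would need 2 ≤ 4x1 + 3x2 ≤ 1, which is impossible since 2 > 1. No point satisfies all constraints.

Infeasible — the constraint set is empty.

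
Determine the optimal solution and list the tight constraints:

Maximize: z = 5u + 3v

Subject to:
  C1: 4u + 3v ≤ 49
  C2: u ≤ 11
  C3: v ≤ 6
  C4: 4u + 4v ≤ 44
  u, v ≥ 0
Optimal: u = 11, v = 0
Binding: C2, C4, v ≥ 0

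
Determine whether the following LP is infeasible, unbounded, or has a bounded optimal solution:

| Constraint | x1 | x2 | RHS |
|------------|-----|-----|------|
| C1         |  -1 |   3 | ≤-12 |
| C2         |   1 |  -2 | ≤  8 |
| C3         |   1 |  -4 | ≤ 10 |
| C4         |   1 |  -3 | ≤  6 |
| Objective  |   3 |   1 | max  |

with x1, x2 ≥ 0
C4 requires x1 - 3x2 ≤ 6, while C1 (-x1 + 3x2 ≤ -12) is equivalent to x1 - 3x2 ≥ 12. Together they would need 12 ≤ x1 - 3x2 ≤ 6, which is impossible since 12 > 6. No point satisfies all constraints.

The feasible region is empty; the LP is infeasible.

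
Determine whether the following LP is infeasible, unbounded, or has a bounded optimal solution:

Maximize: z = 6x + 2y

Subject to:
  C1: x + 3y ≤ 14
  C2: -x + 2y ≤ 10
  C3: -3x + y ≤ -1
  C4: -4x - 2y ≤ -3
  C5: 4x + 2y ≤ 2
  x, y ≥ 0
C5 requires 4x + 2y ≤ 2, while C4 (-4x - 2y ≤ -3) is equivalent to 4x + 2y ≥ 3. Together they would need 3 ≤ 4x + 2y ≤ 2, which is impossible since 3 > 2. No point satisfies all constraints.

Infeasible: no point satisfies all constraints simultaneously.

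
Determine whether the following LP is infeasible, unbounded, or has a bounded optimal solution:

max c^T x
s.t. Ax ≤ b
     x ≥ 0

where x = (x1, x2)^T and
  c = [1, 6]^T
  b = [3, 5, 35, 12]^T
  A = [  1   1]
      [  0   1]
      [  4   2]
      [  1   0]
The point (0, 3) satisfies every constraint, so the LP is feasible; the constraints give x1 ≤ 12 and x2 ≤ 5, which with x1, x2 ≥ 0 keep the feasible region inside a bounded box. A feasible, bounded LP attains a finite optimum at a vertex.

Evaluating z = x1 + 6x2 at each vertex:
  (0, 0): z = 0
  (3, 0): z = 3
  (0, 3): z = 18

Feasible with finite optimum z* = 18 at (0, 3).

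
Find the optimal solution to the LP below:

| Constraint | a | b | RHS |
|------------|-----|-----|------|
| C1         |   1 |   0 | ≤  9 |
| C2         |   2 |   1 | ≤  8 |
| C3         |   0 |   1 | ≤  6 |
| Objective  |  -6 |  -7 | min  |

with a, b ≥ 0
a = 1, b = 6, z = -48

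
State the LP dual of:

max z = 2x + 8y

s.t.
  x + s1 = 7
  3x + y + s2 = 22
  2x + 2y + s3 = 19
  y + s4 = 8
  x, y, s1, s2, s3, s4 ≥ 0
Minimize: z = 7y1 + 22y2 + 19y3 + 8y4

Subject to:
  C1: -y1 - 3y2 - 2y3 ≤ -2
  C2: -y2 - 2y3 - y4 ≤ -8
  y1, y2, y3, y4 ≥ 0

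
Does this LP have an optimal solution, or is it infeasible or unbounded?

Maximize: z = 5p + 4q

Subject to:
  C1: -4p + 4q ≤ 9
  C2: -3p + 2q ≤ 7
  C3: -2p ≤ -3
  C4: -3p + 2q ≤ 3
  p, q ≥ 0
Feasible point: (2, 0) satisfies every constraint, so the LP is feasible.
Direction d = (1, 0): for each constraint row a, a·d ≤ 0 —
  (-4)(1) + (4)(0) = -4 ≤ 0
  (-3)(1) + (2)(0) = -3 ≤ 0
  (-2)(1) + (0)(0) = -2 ≤ 0
  (-3)(1) + (2)(0) = -3 ≤ 0
and d ≥ 0, so (2, 0) + t·d stays feasible for every t ≥ 0. Along this ray z = 5p + 4q changes by 5 per unit t, so z → +∞.

Unbounded — the objective can increase without bound over the feasible region.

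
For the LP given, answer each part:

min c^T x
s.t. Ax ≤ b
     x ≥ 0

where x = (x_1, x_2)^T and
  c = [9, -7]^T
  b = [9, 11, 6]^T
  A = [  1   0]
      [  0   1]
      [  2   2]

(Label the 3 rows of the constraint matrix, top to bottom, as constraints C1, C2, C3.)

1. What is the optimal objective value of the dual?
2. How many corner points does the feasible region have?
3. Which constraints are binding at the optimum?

1. -21 (by strong duality, equal to the primal optimum)
2. 3
3. C3, x_1 ≥ 0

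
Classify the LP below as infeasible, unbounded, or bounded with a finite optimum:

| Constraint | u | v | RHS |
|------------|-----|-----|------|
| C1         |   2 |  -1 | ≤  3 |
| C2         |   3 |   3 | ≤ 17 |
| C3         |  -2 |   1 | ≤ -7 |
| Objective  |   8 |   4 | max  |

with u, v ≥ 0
C1 requires 2u - v ≤ 3, while C3 (-2u + v ≤ -7) is equivalent to 2u - v ≥ 7. Together they would need 7 ≤ 2u - v ≤ 3, which is impossible since 7 > 3. No point satisfies all constraints.

The feasible region is empty; the LP is infeasible.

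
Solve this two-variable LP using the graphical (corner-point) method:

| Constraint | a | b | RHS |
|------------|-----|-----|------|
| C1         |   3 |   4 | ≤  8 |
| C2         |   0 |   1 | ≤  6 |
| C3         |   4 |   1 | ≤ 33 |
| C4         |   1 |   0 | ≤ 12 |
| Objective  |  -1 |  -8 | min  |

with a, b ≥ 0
a = 0, b = 2, z = -16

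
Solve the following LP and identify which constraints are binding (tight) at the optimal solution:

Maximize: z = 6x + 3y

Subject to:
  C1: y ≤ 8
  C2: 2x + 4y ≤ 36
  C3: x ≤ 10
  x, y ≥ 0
Optimal: x = 10, y = 4
Slack at optimum:
  C1: slack = 4
  C2: slack = 0 (binding)
  C3: slack = 0 (binding)
  x ≥ 0: x = 10
  y ≥ 0: y = 4
Binding constraints: C2, C3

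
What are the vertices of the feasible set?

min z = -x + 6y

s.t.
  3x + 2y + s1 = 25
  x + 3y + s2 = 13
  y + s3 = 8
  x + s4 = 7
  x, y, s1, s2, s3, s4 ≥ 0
Each vertex is the intersection of two constraint boundaries that also satisfies all remaining constraints:
  x = 0 and y = 0 → (0, 0)
  x = 7 and y = 0 → (7, 0)
  3x + 2y = 25 and x + 3y = 13 → (7, 2)
  x + 3y = 13 and x = 0 → (0, 4.333)

Vertices: (0, 0), (7, 0), (7, 2), (0, 4.333)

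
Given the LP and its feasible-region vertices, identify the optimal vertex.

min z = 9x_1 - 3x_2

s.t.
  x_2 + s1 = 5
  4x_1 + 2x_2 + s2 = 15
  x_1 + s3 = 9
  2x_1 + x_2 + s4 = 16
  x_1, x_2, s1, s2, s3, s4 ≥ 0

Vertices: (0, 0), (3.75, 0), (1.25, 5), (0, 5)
(0, 5) with z = -15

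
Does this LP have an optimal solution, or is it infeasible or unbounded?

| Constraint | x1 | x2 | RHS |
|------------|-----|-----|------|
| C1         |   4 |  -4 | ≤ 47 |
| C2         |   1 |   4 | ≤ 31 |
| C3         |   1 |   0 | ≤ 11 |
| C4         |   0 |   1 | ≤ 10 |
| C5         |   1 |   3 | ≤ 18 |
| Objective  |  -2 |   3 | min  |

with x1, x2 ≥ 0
The point (11, 0) satisfies every constraint, so the LP is feasible; the constraints give x1 ≤ 11 and x2 ≤ 10, which with x1, x2 ≥ 0 keep the feasible region inside a bounded box. A feasible, bounded LP attains a finite optimum at a vertex.

The LP has an optimal solution: (11, 0) with z = -22.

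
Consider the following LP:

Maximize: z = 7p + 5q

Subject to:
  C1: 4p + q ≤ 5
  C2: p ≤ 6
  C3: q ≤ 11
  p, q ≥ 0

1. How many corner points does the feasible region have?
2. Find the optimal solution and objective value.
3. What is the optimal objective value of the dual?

1. 3
2. p = 0, q = 5, z = 25
3. 25 (by strong duality, equal to the primal optimum)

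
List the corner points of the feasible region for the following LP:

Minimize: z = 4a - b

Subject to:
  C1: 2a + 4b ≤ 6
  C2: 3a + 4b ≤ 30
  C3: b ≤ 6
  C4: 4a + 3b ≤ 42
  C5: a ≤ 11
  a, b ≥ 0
Each vertex is the intersection of two constraint boundaries that also satisfies all remaining constraints:
  a = 0 and b = 0 → (0, 0)
  2a + 4b = 6 and b = 0 → (3, 0)
  2a + 4b = 6 and a = 0 → (0, 1.5)

Vertices: (0, 0), (3, 0), (0, 1.5)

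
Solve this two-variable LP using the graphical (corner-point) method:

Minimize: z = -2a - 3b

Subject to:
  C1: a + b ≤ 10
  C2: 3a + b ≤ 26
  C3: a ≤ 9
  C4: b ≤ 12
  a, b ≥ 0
Each vertex is the intersection of two constraint boundaries that also satisfies all remaining constraints:
  a = 0 and b = 0 → (0, 0)
  3a + b = 26 and b = 0 → (8.667, 0)
  a + b = 10 and 3a + b = 26 → (8, 2)
  a + b = 10 and a = 0 → (0, 10)

Evaluating z = -2a - 3b at each vertex:
  (0, 0): z = 0
  (8.667, 0): z = -17.33
  (8, 2): z = -22
  (0, 10): z = -30

The minimum is at (0, 10) with z = -30.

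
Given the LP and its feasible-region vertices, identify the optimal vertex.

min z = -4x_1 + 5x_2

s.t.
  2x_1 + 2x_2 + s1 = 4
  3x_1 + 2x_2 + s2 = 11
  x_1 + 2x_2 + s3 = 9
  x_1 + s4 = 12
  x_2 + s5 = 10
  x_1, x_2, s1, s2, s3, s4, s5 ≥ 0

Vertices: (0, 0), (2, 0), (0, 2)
(2, 0) with z = -8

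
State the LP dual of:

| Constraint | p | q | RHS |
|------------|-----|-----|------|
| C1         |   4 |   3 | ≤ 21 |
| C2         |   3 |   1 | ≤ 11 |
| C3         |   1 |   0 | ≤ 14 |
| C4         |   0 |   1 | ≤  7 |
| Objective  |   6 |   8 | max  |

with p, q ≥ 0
Minimize: z = 21y1 + 11y2 + 14y3 + 7y4

Subject to:
  C1: -4y1 - 3y2 - y3 ≤ -6
  C2: -3y1 - y2 - y4 ≤ -8
  y1, y2, y3, y4 ≥ 0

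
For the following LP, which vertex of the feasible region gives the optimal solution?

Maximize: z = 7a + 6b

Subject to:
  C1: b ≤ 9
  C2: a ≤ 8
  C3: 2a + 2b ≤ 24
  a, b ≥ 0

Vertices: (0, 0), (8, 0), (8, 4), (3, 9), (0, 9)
Evaluating z = 7a + 6b at each vertex:
  (0, 0): z = 0
  (8, 0): z = 56
  (8, 4): z = 80
  (3, 9): z = 75
  (0, 9): z = 54

The largest value is z = 80, attained at (8, 4).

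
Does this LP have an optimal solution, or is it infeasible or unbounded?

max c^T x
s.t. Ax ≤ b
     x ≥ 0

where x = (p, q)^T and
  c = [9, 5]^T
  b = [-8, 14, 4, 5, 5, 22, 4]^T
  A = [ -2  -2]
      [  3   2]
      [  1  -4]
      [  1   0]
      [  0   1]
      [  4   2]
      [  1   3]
The point (4, 0) satisfies every constraint, so the LP is feasible; the constraints give p ≤ 5 and q ≤ 5, which with p, q ≥ 0 keep the feasible region inside a bounded box. A feasible, bounded LP attains a finite optimum at a vertex.

Feasible with finite optimum z* = 36 at (4, 0).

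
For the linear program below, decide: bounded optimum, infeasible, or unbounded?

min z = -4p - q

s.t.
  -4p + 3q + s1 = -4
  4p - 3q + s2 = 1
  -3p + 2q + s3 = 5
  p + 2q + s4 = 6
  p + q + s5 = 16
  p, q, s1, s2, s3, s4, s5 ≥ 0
The row 4p - 3q + s2 = 1 with s2 ≥ 0 requires 4p - 3q ≤ 1, while the row -4p + 3q + s1 = -4 with s1 ≥ 0 is equivalent to 4p - 3q ≥ 4. Together they would need 4 ≤ 4p - 3q ≤ 1, which is impossible since 4 > 1. No point satisfies all constraints.

Infeasible: no point satisfies all constraints simultaneously.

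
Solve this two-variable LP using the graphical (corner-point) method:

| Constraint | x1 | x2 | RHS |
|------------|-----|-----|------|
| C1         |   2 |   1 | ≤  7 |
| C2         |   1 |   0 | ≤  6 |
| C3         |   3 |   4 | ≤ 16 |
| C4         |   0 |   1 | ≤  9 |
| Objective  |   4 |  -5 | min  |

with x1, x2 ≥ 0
Each vertex is the intersection of two constraint boundaries that also satisfies all remaining constraints:
  x1 = 0 and x2 = 0 → (0, 0)
  2x1 + x2 = 7 and x2 = 0 → (3.5, 0)
  2x1 + x2 = 7 and 3x1 + 4x2 = 16 → (2.4, 2.2)
  3x1 + 4x2 = 16 and x1 = 0 → (0, 4)

Evaluating z = 4x1 - 5x2 at each vertex:
  (0, 0): z = 0
  (3.5, 0): z = 14
  (2.4, 2.2): z = -1.4
  (0, 4): z = -20

The minimum is at (0, 4) with z = -20.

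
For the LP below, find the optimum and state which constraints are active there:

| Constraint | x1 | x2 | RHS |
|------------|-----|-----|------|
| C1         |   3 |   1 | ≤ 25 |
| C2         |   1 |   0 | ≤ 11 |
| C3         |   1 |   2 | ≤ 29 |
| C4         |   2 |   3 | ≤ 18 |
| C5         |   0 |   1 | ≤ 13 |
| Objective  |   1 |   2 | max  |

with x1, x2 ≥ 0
Optimal: x1 = 0, x2 = 6
Binding: C4, x1 ≥ 0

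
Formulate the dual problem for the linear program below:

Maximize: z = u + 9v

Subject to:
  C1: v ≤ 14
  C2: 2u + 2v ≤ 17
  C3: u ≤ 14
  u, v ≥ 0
Minimize: z = 14y1 + 17y2 + 14y3

Subject to:
  C1: -2y2 - y3 ≤ -1
  C2: -y1 - 2y2 ≤ -9
  y1, y2, y3 ≥ 0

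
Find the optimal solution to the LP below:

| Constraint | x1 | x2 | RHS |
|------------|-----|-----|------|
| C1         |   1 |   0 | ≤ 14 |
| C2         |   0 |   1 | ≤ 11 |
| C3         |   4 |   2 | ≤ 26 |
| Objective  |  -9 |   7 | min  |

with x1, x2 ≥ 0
Each vertex is the intersection of two constraint boundaries that also satisfies all remaining constraints:
  x1 = 0 and x2 = 0 → (0, 0)
  4x1 + 2x2 = 26 and x2 = 0 → (6.5, 0)
  x2 = 11 and 4x1 + 2x2 = 26 → (1, 11)
  x2 = 11 and x1 = 0 → (0, 11)

Evaluating z = -9x1 + 7x2 at each vertex:
  (0, 0): z = 0
  (6.5, 0): z = -58.5
  (1, 11): z = 68
  (0, 11): z = 77

The minimum is at (6.5, 0) with z = -58.5.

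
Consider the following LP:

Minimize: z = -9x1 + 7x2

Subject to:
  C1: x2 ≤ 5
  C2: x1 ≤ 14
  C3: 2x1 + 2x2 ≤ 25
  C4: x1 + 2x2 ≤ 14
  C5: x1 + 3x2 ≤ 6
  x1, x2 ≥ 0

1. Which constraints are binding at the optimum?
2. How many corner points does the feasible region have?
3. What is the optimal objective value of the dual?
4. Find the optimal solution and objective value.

1. C5, x2 ≥ 0
2. 3
3. -54 (by strong duality, equal to the primal optimum)
4. x1 = 6, x2 = 0, z = -54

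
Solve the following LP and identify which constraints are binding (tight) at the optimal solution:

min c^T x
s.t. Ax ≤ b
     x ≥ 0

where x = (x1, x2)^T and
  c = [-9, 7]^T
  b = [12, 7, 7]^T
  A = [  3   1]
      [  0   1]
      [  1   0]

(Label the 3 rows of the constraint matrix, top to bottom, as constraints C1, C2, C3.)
Optimal: x1 = 4, x2 = 0
Binding: C1, x2 ≥ 0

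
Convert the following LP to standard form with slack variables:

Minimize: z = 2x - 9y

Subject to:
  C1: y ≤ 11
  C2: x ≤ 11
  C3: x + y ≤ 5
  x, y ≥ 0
min z = 2x - 9y

s.t.
  y + s1 = 11
  x + s2 = 11
  x + y + s3 = 5
  x, y, s1, s2, s3 ≥ 0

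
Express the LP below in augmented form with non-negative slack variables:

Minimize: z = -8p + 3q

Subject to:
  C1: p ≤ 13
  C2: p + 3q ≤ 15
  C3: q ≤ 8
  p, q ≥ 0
min z = -8p + 3q

s.t.
  p + s1 = 13
  p + 3q + s2 = 15
  q + s3 = 8
  p, q, s1, s2, s3 ≥ 0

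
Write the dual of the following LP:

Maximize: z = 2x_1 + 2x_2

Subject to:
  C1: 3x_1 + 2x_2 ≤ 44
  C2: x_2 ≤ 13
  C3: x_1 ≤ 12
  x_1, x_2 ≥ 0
Minimize: z = 44y1 + 13y2 + 12y3

Subject to:
  C1: -3y1 - y3 ≤ -2
  C2: -2y1 - y2 ≤ -2
  y1, y2, y3 ≥ 0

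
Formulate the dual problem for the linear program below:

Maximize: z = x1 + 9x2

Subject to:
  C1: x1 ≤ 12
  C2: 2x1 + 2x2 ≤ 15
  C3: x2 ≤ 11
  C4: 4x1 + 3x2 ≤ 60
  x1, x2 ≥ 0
Minimize: z = 12y1 + 15y2 + 11y3 + 60y4

Subject to:
  C1: -y1 - 2y2 - 4y4 ≤ -1
  C2: -2y2 - y3 - 3y4 ≤ -9
  y1, y2, y3, y4 ≥ 0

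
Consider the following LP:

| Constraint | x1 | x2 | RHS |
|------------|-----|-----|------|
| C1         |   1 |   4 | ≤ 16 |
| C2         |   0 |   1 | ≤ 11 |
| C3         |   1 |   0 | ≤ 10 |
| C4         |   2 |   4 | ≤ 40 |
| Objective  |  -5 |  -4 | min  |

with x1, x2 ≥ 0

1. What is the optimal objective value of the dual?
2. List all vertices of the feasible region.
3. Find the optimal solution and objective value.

1. -56 (by strong duality, equal to the primal optimum)
2. (0, 0), (10, 0), (10, 1.5), (0, 4)
3. x1 = 10, x2 = 1.5, z = -56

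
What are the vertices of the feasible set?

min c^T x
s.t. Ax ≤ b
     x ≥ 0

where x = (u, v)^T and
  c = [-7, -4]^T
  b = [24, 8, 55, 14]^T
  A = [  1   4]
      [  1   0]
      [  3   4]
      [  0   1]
Each vertex is the intersection of two constraint boundaries that also satisfies all remaining constraints:
  u = 0 and v = 0 → (0, 0)
  u = 8 and v = 0 → (8, 0)
  u + 4v = 24 and u = 8 → (8, 4)
  u + 4v = 24 and u = 0 → (0, 6)

Vertices: (0, 0), (8, 0), (8, 4), (0, 6)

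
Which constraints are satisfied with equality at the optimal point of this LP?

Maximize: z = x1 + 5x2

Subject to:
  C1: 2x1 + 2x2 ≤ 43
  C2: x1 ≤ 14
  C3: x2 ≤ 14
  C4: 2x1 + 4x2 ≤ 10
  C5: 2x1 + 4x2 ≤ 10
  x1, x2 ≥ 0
Optimal: x1 = 0, x2 = 2.5
Binding: C4, C5, x1 ≥ 0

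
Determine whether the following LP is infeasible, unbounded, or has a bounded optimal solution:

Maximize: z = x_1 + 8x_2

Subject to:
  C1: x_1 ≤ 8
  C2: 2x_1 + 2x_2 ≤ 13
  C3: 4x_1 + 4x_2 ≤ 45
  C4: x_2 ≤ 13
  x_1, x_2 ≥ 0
The point (0, 6.5) satisfies every constraint, so the LP is feasible; the constraints give x_1 ≤ 8 and x_2 ≤ 13, which with x_1, x_2 ≥ 0 keep the feasible region inside a bounded box. A feasible, bounded LP attains a finite optimum at a vertex.

Evaluating z = x_1 + 8x_2 at each vertex:
  (0, 0): z = 0
  (6.5, 0): z = 6.5
  (0, 6.5): z = 52

Feasible with finite optimum z* = 52 at (0, 6.5).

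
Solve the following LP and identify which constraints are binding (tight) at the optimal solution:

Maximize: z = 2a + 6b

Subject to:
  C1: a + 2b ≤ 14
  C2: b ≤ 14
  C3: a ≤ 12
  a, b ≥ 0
Optimal: a = 0, b = 7
Binding: C1, a ≥ 0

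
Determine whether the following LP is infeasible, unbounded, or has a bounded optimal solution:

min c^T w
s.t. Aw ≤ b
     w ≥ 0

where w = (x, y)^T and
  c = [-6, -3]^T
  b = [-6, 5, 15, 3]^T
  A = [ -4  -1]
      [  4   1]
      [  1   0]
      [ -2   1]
One constraint requires 4x + y ≤ 5, while the constraint -4x - y ≤ -6 is equivalent to 4x + y ≥ 6. Together they would need 6 ≤ 4x + y ≤ 5, which is impossible since 6 > 5. No point satisfies all constraints.

Infeasible: no point satisfies all constraints simultaneously.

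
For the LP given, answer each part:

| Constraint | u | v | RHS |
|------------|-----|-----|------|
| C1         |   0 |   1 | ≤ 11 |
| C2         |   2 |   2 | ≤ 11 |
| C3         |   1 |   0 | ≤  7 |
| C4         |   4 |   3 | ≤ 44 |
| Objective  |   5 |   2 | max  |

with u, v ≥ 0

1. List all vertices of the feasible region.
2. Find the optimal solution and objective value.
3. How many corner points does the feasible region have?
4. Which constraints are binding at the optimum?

1. (0, 0), (5.5, 0), (0, 5.5)
2. u = 5.5, v = 0, z = 27.5
3. 3
4. C2, v ≥ 0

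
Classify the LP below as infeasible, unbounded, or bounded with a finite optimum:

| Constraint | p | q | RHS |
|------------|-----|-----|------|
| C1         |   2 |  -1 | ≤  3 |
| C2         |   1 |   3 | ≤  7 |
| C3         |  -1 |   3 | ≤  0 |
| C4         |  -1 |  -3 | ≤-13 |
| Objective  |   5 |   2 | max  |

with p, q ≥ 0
C2 requires p + 3q ≤ 7, while C4 (-p - 3q ≤ -13) is equivalent to p + 3q ≥ 13. Together they would need 13 ≤ p + 3q ≤ 7, which is impossible since 13 > 7. No point satisfies all constraints.

The feasible region is empty; the LP is infeasible.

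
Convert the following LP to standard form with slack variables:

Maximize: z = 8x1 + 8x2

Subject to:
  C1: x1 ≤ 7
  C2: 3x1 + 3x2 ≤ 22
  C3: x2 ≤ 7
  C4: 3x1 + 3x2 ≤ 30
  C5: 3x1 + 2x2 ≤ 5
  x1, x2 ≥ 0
max z = 8x1 + 8x2

s.t.
  x1 + s1 = 7
  3x1 + 3x2 + s2 = 22
  x2 + s3 = 7
  3x1 + 3x2 + s4 = 30
  3x1 + 2x2 + s5 = 5
  x1, x2, s1, s2, s3, s4, s5 ≥ 0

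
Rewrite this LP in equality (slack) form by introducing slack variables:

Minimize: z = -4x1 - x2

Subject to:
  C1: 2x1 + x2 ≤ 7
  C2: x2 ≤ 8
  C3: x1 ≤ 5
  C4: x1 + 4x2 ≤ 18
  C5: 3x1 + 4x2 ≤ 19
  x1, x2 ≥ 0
min z = -4x1 - x2

s.t.
  2x1 + x2 + s1 = 7
  x2 + s2 = 8
  x1 + s3 = 5
  x1 + 4x2 + s4 = 18
  3x1 + 4x2 + s5 = 19
  x1, x2, s1, s2, s3, s4, s5 ≥ 0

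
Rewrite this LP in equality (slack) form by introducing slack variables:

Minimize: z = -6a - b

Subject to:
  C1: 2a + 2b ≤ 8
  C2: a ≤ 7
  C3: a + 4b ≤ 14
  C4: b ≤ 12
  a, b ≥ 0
min z = -6a - b

s.t.
  2a + 2b + s1 = 8
  a + s2 = 7
  a + 4b + s3 = 14
  b + s4 = 12
  a, b, s1, s2, s3, s4 ≥ 0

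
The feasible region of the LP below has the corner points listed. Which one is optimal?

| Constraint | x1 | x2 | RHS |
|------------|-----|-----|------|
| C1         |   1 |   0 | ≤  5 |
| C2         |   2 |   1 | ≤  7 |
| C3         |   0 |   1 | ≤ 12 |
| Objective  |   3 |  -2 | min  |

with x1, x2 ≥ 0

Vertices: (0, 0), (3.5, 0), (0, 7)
Evaluating z = 3x1 - 2x2 at each vertex:
  (0, 0): z = 0
  (3.5, 0): z = 10.5
  (0, 7): z = -14

The smallest value is z = -14, attained at (0, 7).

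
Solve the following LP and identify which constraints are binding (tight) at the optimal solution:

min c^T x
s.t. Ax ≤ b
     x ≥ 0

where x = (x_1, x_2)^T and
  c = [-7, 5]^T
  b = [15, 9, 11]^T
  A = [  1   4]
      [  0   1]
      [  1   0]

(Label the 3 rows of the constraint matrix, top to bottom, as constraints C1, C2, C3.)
Optimal: x_1 = 11, x_2 = 0
Slack at optimum:
  C1: slack = 4
  C2: slack = 9
  C3: slack = 0 (binding)
  x_1 ≥ 0: x_1 = 11
  x_2 ≥ 0: x_2 = 0 (binding)
Binding constraints: C3, x_2 ≥ 0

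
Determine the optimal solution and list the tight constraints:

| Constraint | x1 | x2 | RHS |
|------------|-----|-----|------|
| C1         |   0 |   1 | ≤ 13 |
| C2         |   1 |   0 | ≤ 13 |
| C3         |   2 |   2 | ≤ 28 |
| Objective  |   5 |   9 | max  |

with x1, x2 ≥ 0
Optimal: x1 = 1, x2 = 13
Binding: C1, C3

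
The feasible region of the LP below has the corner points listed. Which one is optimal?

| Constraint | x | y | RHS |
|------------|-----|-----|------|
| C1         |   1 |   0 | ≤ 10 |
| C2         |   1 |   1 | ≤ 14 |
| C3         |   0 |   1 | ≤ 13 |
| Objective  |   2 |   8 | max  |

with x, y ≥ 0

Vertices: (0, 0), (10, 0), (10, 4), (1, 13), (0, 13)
Evaluating z = 2x + 8y at each vertex:
  (0, 0): z = 0
  (10, 0): z = 20
  (10, 4): z = 52
  (1, 13): z = 106
  (0, 13): z = 104

The largest value is z = 106, attained at (1, 13).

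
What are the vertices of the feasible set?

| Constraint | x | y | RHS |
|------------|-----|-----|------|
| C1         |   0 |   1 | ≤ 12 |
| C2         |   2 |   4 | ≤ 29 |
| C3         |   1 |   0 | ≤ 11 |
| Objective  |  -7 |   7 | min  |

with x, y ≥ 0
Each vertex is the intersection of two constraint boundaries that also satisfies all remaining constraints:
  x = 0 and y = 0 → (0, 0)
  x = 11 and y = 0 → (11, 0)
  2x + 4y = 29 and x = 11 → (11, 1.75)
  2x + 4y = 29 and x = 0 → (0, 7.25)

Vertices: (0, 0), (11, 0), (11, 1.75), (0, 7.25)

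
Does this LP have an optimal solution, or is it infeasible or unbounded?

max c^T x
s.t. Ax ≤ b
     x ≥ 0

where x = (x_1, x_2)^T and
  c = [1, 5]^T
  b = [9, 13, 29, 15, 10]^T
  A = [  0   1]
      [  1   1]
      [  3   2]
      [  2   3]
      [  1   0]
The point (0, 5) satisfies every constraint, so the LP is feasible; the constraints give x_1 ≤ 10 and x_2 ≤ 9, which with x_1, x_2 ≥ 0 keep the feasible region inside a bounded box. A feasible, bounded LP attains a finite optimum at a vertex.

Feasible with finite optimum z* = 25 at (0, 5).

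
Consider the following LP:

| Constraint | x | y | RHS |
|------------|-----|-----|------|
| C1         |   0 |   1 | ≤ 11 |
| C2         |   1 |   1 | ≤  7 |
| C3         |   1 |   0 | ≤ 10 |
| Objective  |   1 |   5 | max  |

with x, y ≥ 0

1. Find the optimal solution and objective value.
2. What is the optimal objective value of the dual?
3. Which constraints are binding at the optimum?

1. x = 0, y = 7, z = 35
2. 35 (by strong duality, equal to the primal optimum)
3. C2, x ≥ 0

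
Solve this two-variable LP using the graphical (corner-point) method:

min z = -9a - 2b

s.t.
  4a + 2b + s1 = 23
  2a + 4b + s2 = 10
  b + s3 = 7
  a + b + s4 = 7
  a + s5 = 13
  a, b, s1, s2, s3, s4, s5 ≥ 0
a = 5, b = 0, z = -45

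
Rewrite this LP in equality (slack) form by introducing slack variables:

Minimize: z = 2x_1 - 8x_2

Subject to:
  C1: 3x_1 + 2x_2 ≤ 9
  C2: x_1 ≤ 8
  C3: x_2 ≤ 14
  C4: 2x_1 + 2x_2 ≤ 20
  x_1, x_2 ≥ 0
min z = 2x_1 - 8x_2

s.t.
  3x_1 + 2x_2 + s1 = 9
  x_1 + s2 = 8
  x_2 + s3 = 14
  2x_1 + 2x_2 + s4 = 20
  x_1, x_2, s1, s2, s3, s4 ≥ 0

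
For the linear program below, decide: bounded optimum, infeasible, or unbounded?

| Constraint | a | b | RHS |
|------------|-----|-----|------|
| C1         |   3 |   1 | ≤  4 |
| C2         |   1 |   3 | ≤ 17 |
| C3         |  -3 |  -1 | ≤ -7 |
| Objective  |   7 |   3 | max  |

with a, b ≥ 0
C1 requires 3a + b ≤ 4, while C3 (-3a - b ≤ -7) is equivalent to 3a + b ≥ 7. Together they would need 7 ≤ 3a + b ≤ 4, which is impossible since 7 > 4. No point satisfies all constraints.

Infeasible — the constraint set is empty.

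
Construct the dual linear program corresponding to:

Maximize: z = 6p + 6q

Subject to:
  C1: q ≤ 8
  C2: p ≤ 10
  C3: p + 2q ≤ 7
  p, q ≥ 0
Minimize: z = 8y1 + 10y2 + 7y3

Subject to:
  C1: -y2 - y3 ≤ -6
  C2: -y1 - 2y3 ≤ -6
  y1, y2, y3 ≥ 0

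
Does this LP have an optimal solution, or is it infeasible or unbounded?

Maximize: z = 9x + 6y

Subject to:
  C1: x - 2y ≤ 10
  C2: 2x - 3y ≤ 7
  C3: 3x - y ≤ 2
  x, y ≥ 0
Feasible point: (0, 0) satisfies every constraint, so the LP is feasible.
Direction d = (0, 1): for each constraint row a, a·d ≤ 0 —
  (1)(0) + (-2)(1) = -2 ≤ 0
  (2)(0) + (-3)(1) = -3 ≤ 0
  (3)(0) + (-1)(1) = -1 ≤ 0
and d ≥ 0, so (0, 0) + t·d stays feasible for every t ≥ 0. Along this ray z = 9x + 6y changes by 6 per unit t, so z → +∞.

The LP is unbounded; z can be made arbitrarily large.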